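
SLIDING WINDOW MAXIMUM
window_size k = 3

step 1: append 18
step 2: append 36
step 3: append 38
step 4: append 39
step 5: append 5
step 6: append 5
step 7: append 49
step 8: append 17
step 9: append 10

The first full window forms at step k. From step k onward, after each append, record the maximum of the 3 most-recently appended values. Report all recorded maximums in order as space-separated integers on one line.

step 1: append 18 -> window=[18] (not full yet)
step 2: append 36 -> window=[18, 36] (not full yet)
step 3: append 38 -> window=[18, 36, 38] -> max=38
step 4: append 39 -> window=[36, 38, 39] -> max=39
step 5: append 5 -> window=[38, 39, 5] -> max=39
step 6: append 5 -> window=[39, 5, 5] -> max=39
step 7: append 49 -> window=[5, 5, 49] -> max=49
step 8: append 17 -> window=[5, 49, 17] -> max=49
step 9: append 10 -> window=[49, 17, 10] -> max=49

Answer: 38 39 39 39 49 49 49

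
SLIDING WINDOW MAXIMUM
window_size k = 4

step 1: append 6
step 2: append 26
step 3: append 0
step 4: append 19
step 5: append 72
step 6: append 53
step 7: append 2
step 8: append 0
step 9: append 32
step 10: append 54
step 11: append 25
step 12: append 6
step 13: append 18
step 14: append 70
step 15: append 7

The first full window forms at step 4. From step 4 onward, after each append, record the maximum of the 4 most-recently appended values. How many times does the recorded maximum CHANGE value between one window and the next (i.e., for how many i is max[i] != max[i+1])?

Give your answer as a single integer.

Answer: 4

Derivation:
step 1: append 6 -> window=[6] (not full yet)
step 2: append 26 -> window=[6, 26] (not full yet)
step 3: append 0 -> window=[6, 26, 0] (not full yet)
step 4: append 19 -> window=[6, 26, 0, 19] -> max=26
step 5: append 72 -> window=[26, 0, 19, 72] -> max=72
step 6: append 53 -> window=[0, 19, 72, 53] -> max=72
step 7: append 2 -> window=[19, 72, 53, 2] -> max=72
step 8: append 0 -> window=[72, 53, 2, 0] -> max=72
step 9: append 32 -> window=[53, 2, 0, 32] -> max=53
step 10: append 54 -> window=[2, 0, 32, 54] -> max=54
step 11: append 25 -> window=[0, 32, 54, 25] -> max=54
step 12: append 6 -> window=[32, 54, 25, 6] -> max=54
step 13: append 18 -> window=[54, 25, 6, 18] -> max=54
step 14: append 70 -> window=[25, 6, 18, 70] -> max=70
step 15: append 7 -> window=[6, 18, 70, 7] -> max=70
Recorded maximums: 26 72 72 72 72 53 54 54 54 54 70 70
Changes between consecutive maximums: 4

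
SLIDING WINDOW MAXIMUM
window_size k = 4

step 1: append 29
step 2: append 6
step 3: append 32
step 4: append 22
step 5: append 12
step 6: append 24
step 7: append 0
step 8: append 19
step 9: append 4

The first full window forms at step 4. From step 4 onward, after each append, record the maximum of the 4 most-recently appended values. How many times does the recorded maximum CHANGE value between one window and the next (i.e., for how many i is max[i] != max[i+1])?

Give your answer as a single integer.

Answer: 1

Derivation:
step 1: append 29 -> window=[29] (not full yet)
step 2: append 6 -> window=[29, 6] (not full yet)
step 3: append 32 -> window=[29, 6, 32] (not full yet)
step 4: append 22 -> window=[29, 6, 32, 22] -> max=32
step 5: append 12 -> window=[6, 32, 22, 12] -> max=32
step 6: append 24 -> window=[32, 22, 12, 24] -> max=32
step 7: append 0 -> window=[22, 12, 24, 0] -> max=24
step 8: append 19 -> window=[12, 24, 0, 19] -> max=24
step 9: append 4 -> window=[24, 0, 19, 4] -> max=24
Recorded maximums: 32 32 32 24 24 24
Changes between consecutive maximums: 1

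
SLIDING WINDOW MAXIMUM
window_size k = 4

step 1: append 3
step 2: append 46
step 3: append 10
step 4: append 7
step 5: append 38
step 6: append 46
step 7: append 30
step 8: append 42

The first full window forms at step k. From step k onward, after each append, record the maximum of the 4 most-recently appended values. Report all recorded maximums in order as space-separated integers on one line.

step 1: append 3 -> window=[3] (not full yet)
step 2: append 46 -> window=[3, 46] (not full yet)
step 3: append 10 -> window=[3, 46, 10] (not full yet)
step 4: append 7 -> window=[3, 46, 10, 7] -> max=46
step 5: append 38 -> window=[46, 10, 7, 38] -> max=46
step 6: append 46 -> window=[10, 7, 38, 46] -> max=46
step 7: append 30 -> window=[7, 38, 46, 30] -> max=46
step 8: append 42 -> window=[38, 46, 30, 42] -> max=46

Answer: 46 46 46 46 46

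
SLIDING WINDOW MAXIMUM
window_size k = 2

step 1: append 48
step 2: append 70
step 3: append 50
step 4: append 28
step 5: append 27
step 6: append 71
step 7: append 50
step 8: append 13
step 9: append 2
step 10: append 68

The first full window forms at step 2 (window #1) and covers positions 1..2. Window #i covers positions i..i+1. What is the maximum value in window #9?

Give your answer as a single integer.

step 1: append 48 -> window=[48] (not full yet)
step 2: append 70 -> window=[48, 70] -> max=70
step 3: append 50 -> window=[70, 50] -> max=70
step 4: append 28 -> window=[50, 28] -> max=50
step 5: append 27 -> window=[28, 27] -> max=28
step 6: append 71 -> window=[27, 71] -> max=71
step 7: append 50 -> window=[71, 50] -> max=71
step 8: append 13 -> window=[50, 13] -> max=50
step 9: append 2 -> window=[13, 2] -> max=13
step 10: append 68 -> window=[2, 68] -> max=68
Window #9 max = 68

Answer: 68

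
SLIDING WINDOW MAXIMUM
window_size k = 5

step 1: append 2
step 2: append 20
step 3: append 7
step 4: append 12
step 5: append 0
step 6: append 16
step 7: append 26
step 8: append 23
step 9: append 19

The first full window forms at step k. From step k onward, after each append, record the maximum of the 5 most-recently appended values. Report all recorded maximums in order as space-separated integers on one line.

step 1: append 2 -> window=[2] (not full yet)
step 2: append 20 -> window=[2, 20] (not full yet)
step 3: append 7 -> window=[2, 20, 7] (not full yet)
step 4: append 12 -> window=[2, 20, 7, 12] (not full yet)
step 5: append 0 -> window=[2, 20, 7, 12, 0] -> max=20
step 6: append 16 -> window=[20, 7, 12, 0, 16] -> max=20
step 7: append 26 -> window=[7, 12, 0, 16, 26] -> max=26
step 8: append 23 -> window=[12, 0, 16, 26, 23] -> max=26
step 9: append 19 -> window=[0, 16, 26, 23, 19] -> max=26

Answer: 20 20 26 26 26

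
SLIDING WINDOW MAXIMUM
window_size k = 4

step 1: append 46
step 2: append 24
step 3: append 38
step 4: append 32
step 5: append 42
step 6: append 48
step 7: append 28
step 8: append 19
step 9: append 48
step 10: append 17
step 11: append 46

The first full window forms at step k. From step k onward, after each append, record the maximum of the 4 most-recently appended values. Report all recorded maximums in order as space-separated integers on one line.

step 1: append 46 -> window=[46] (not full yet)
step 2: append 24 -> window=[46, 24] (not full yet)
step 3: append 38 -> window=[46, 24, 38] (not full yet)
step 4: append 32 -> window=[46, 24, 38, 32] -> max=46
step 5: append 42 -> window=[24, 38, 32, 42] -> max=42
step 6: append 48 -> window=[38, 32, 42, 48] -> max=48
step 7: append 28 -> window=[32, 42, 48, 28] -> max=48
step 8: append 19 -> window=[42, 48, 28, 19] -> max=48
step 9: append 48 -> window=[48, 28, 19, 48] -> max=48
step 10: append 17 -> window=[28, 19, 48, 17] -> max=48
step 11: append 46 -> window=[19, 48, 17, 46] -> max=48

Answer: 46 42 48 48 48 48 48 48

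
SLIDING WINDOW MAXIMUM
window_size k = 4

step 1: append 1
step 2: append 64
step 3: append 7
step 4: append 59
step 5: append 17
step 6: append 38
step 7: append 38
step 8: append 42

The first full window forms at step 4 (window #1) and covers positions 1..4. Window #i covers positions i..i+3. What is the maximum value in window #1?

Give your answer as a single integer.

Answer: 64

Derivation:
step 1: append 1 -> window=[1] (not full yet)
step 2: append 64 -> window=[1, 64] (not full yet)
step 3: append 7 -> window=[1, 64, 7] (not full yet)
step 4: append 59 -> window=[1, 64, 7, 59] -> max=64
Window #1 max = 64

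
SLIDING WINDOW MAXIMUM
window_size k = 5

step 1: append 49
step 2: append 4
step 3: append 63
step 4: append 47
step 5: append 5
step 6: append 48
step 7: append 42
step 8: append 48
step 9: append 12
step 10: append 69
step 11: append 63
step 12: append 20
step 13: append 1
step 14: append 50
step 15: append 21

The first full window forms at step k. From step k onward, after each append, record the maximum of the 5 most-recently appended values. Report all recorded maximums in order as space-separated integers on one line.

step 1: append 49 -> window=[49] (not full yet)
step 2: append 4 -> window=[49, 4] (not full yet)
step 3: append 63 -> window=[49, 4, 63] (not full yet)
step 4: append 47 -> window=[49, 4, 63, 47] (not full yet)
step 5: append 5 -> window=[49, 4, 63, 47, 5] -> max=63
step 6: append 48 -> window=[4, 63, 47, 5, 48] -> max=63
step 7: append 42 -> window=[63, 47, 5, 48, 42] -> max=63
step 8: append 48 -> window=[47, 5, 48, 42, 48] -> max=48
step 9: append 12 -> window=[5, 48, 42, 48, 12] -> max=48
step 10: append 69 -> window=[48, 42, 48, 12, 69] -> max=69
step 11: append 63 -> window=[42, 48, 12, 69, 63] -> max=69
step 12: append 20 -> window=[48, 12, 69, 63, 20] -> max=69
step 13: append 1 -> window=[12, 69, 63, 20, 1] -> max=69
step 14: append 50 -> window=[69, 63, 20, 1, 50] -> max=69
step 15: append 21 -> window=[63, 20, 1, 50, 21] -> max=63

Answer: 63 63 63 48 48 69 69 69 69 69 63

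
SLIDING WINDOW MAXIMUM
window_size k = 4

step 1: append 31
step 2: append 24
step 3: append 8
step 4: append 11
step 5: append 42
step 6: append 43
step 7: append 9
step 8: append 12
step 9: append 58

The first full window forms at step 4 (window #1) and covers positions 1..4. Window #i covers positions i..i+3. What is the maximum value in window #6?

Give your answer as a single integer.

step 1: append 31 -> window=[31] (not full yet)
step 2: append 24 -> window=[31, 24] (not full yet)
step 3: append 8 -> window=[31, 24, 8] (not full yet)
step 4: append 11 -> window=[31, 24, 8, 11] -> max=31
step 5: append 42 -> window=[24, 8, 11, 42] -> max=42
step 6: append 43 -> window=[8, 11, 42, 43] -> max=43
step 7: append 9 -> window=[11, 42, 43, 9] -> max=43
step 8: append 12 -> window=[42, 43, 9, 12] -> max=43
step 9: append 58 -> window=[43, 9, 12, 58] -> max=58
Window #6 max = 58

Answer: 58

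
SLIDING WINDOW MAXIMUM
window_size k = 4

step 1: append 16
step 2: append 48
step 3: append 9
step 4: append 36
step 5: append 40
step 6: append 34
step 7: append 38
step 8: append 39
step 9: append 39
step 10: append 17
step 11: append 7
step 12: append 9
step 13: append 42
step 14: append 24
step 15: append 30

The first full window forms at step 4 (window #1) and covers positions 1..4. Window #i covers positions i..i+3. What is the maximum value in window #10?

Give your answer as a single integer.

Answer: 42

Derivation:
step 1: append 16 -> window=[16] (not full yet)
step 2: append 48 -> window=[16, 48] (not full yet)
step 3: append 9 -> window=[16, 48, 9] (not full yet)
step 4: append 36 -> window=[16, 48, 9, 36] -> max=48
step 5: append 40 -> window=[48, 9, 36, 40] -> max=48
step 6: append 34 -> window=[9, 36, 40, 34] -> max=40
step 7: append 38 -> window=[36, 40, 34, 38] -> max=40
step 8: append 39 -> window=[40, 34, 38, 39] -> max=40
step 9: append 39 -> window=[34, 38, 39, 39] -> max=39
step 10: append 17 -> window=[38, 39, 39, 17] -> max=39
step 11: append 7 -> window=[39, 39, 17, 7] -> max=39
step 12: append 9 -> window=[39, 17, 7, 9] -> max=39
step 13: append 42 -> window=[17, 7, 9, 42] -> max=42
Window #10 max = 42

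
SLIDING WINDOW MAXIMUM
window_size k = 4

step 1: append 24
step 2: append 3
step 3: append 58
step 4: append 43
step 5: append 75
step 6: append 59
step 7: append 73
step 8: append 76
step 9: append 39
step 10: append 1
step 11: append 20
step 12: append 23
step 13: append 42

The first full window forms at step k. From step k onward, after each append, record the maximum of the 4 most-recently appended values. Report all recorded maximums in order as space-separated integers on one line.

Answer: 58 75 75 75 76 76 76 76 39 42

Derivation:
step 1: append 24 -> window=[24] (not full yet)
step 2: append 3 -> window=[24, 3] (not full yet)
step 3: append 58 -> window=[24, 3, 58] (not full yet)
step 4: append 43 -> window=[24, 3, 58, 43] -> max=58
step 5: append 75 -> window=[3, 58, 43, 75] -> max=75
step 6: append 59 -> window=[58, 43, 75, 59] -> max=75
step 7: append 73 -> window=[43, 75, 59, 73] -> max=75
step 8: append 76 -> window=[75, 59, 73, 76] -> max=76
step 9: append 39 -> window=[59, 73, 76, 39] -> max=76
step 10: append 1 -> window=[73, 76, 39, 1] -> max=76
step 11: append 20 -> window=[76, 39, 1, 20] -> max=76
step 12: append 23 -> window=[39, 1, 20, 23] -> max=39
step 13: append 42 -> window=[1, 20, 23, 42] -> max=42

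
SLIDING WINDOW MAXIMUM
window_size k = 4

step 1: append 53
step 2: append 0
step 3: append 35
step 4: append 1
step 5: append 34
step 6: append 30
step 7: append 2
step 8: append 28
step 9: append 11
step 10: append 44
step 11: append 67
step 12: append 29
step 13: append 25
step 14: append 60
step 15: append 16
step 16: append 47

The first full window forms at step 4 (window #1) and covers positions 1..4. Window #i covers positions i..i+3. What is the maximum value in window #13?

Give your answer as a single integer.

Answer: 60

Derivation:
step 1: append 53 -> window=[53] (not full yet)
step 2: append 0 -> window=[53, 0] (not full yet)
step 3: append 35 -> window=[53, 0, 35] (not full yet)
step 4: append 1 -> window=[53, 0, 35, 1] -> max=53
step 5: append 34 -> window=[0, 35, 1, 34] -> max=35
step 6: append 30 -> window=[35, 1, 34, 30] -> max=35
step 7: append 2 -> window=[1, 34, 30, 2] -> max=34
step 8: append 28 -> window=[34, 30, 2, 28] -> max=34
step 9: append 11 -> window=[30, 2, 28, 11] -> max=30
step 10: append 44 -> window=[2, 28, 11, 44] -> max=44
step 11: append 67 -> window=[28, 11, 44, 67] -> max=67
step 12: append 29 -> window=[11, 44, 67, 29] -> max=67
step 13: append 25 -> window=[44, 67, 29, 25] -> max=67
step 14: append 60 -> window=[67, 29, 25, 60] -> max=67
step 15: append 16 -> window=[29, 25, 60, 16] -> max=60
step 16: append 47 -> window=[25, 60, 16, 47] -> max=60
Window #13 max = 60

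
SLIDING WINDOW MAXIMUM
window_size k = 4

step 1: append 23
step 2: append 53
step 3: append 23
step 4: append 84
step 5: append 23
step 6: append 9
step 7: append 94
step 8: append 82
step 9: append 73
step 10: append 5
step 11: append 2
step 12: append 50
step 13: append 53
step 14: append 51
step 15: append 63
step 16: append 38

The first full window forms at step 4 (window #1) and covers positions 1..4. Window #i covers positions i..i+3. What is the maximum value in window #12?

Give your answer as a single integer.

step 1: append 23 -> window=[23] (not full yet)
step 2: append 53 -> window=[23, 53] (not full yet)
step 3: append 23 -> window=[23, 53, 23] (not full yet)
step 4: append 84 -> window=[23, 53, 23, 84] -> max=84
step 5: append 23 -> window=[53, 23, 84, 23] -> max=84
step 6: append 9 -> window=[23, 84, 23, 9] -> max=84
step 7: append 94 -> window=[84, 23, 9, 94] -> max=94
step 8: append 82 -> window=[23, 9, 94, 82] -> max=94
step 9: append 73 -> window=[9, 94, 82, 73] -> max=94
step 10: append 5 -> window=[94, 82, 73, 5] -> max=94
step 11: append 2 -> window=[82, 73, 5, 2] -> max=82
step 12: append 50 -> window=[73, 5, 2, 50] -> max=73
step 13: append 53 -> window=[5, 2, 50, 53] -> max=53
step 14: append 51 -> window=[2, 50, 53, 51] -> max=53
step 15: append 63 -> window=[50, 53, 51, 63] -> max=63
Window #12 max = 63

Answer: 63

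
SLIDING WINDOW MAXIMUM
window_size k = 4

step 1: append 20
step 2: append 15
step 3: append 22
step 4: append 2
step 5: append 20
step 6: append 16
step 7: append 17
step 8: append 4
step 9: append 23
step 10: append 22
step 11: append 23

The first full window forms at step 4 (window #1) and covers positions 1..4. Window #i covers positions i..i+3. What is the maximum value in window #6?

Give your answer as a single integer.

step 1: append 20 -> window=[20] (not full yet)
step 2: append 15 -> window=[20, 15] (not full yet)
step 3: append 22 -> window=[20, 15, 22] (not full yet)
step 4: append 2 -> window=[20, 15, 22, 2] -> max=22
step 5: append 20 -> window=[15, 22, 2, 20] -> max=22
step 6: append 16 -> window=[22, 2, 20, 16] -> max=22
step 7: append 17 -> window=[2, 20, 16, 17] -> max=20
step 8: append 4 -> window=[20, 16, 17, 4] -> max=20
step 9: append 23 -> window=[16, 17, 4, 23] -> max=23
Window #6 max = 23

Answer: 23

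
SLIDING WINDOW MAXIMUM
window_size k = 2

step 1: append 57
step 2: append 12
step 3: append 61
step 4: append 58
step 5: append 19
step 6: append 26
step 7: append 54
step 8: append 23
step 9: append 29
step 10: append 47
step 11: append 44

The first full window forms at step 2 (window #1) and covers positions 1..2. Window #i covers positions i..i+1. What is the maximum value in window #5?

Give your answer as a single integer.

Answer: 26

Derivation:
step 1: append 57 -> window=[57] (not full yet)
step 2: append 12 -> window=[57, 12] -> max=57
step 3: append 61 -> window=[12, 61] -> max=61
step 4: append 58 -> window=[61, 58] -> max=61
step 5: append 19 -> window=[58, 19] -> max=58
step 6: append 26 -> window=[19, 26] -> max=26
Window #5 max = 26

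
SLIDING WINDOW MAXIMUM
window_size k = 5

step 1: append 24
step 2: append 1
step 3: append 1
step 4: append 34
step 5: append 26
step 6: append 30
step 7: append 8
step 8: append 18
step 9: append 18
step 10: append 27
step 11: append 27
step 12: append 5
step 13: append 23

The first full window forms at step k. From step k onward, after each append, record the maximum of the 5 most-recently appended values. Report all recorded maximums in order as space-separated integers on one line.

step 1: append 24 -> window=[24] (not full yet)
step 2: append 1 -> window=[24, 1] (not full yet)
step 3: append 1 -> window=[24, 1, 1] (not full yet)
step 4: append 34 -> window=[24, 1, 1, 34] (not full yet)
step 5: append 26 -> window=[24, 1, 1, 34, 26] -> max=34
step 6: append 30 -> window=[1, 1, 34, 26, 30] -> max=34
step 7: append 8 -> window=[1, 34, 26, 30, 8] -> max=34
step 8: append 18 -> window=[34, 26, 30, 8, 18] -> max=34
step 9: append 18 -> window=[26, 30, 8, 18, 18] -> max=30
step 10: append 27 -> window=[30, 8, 18, 18, 27] -> max=30
step 11: append 27 -> window=[8, 18, 18, 27, 27] -> max=27
step 12: append 5 -> window=[18, 18, 27, 27, 5] -> max=27
step 13: append 23 -> window=[18, 27, 27, 5, 23] -> max=27

Answer: 34 34 34 34 30 30 27 27 27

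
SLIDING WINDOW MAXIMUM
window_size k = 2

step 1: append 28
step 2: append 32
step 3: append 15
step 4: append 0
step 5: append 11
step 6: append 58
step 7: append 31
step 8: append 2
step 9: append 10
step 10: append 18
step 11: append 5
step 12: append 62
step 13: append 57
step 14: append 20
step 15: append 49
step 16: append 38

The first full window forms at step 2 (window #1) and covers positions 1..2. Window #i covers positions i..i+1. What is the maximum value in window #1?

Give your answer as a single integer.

step 1: append 28 -> window=[28] (not full yet)
step 2: append 32 -> window=[28, 32] -> max=32
Window #1 max = 32

Answer: 32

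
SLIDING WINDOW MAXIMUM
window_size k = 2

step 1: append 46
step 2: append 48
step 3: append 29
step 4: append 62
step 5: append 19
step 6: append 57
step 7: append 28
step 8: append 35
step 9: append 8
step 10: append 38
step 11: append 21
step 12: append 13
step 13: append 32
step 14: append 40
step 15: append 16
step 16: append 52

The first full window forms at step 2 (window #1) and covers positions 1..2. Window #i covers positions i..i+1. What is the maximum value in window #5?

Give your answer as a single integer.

step 1: append 46 -> window=[46] (not full yet)
step 2: append 48 -> window=[46, 48] -> max=48
step 3: append 29 -> window=[48, 29] -> max=48
step 4: append 62 -> window=[29, 62] -> max=62
step 5: append 19 -> window=[62, 19] -> max=62
step 6: append 57 -> window=[19, 57] -> max=57
Window #5 max = 57

Answer: 57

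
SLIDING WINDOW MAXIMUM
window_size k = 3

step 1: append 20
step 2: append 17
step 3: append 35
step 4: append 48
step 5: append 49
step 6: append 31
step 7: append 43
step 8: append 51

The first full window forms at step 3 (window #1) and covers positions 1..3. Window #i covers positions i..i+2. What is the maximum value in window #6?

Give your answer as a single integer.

Answer: 51

Derivation:
step 1: append 20 -> window=[20] (not full yet)
step 2: append 17 -> window=[20, 17] (not full yet)
step 3: append 35 -> window=[20, 17, 35] -> max=35
step 4: append 48 -> window=[17, 35, 48] -> max=48
step 5: append 49 -> window=[35, 48, 49] -> max=49
step 6: append 31 -> window=[48, 49, 31] -> max=49
step 7: append 43 -> window=[49, 31, 43] -> max=49
step 8: append 51 -> window=[31, 43, 51] -> max=51
Window #6 max = 51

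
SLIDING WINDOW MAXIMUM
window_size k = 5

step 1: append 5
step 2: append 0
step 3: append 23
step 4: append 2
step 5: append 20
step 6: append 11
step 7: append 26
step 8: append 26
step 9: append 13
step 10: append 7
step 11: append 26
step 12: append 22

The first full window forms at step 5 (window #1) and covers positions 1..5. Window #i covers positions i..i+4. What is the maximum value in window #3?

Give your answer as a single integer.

Answer: 26

Derivation:
step 1: append 5 -> window=[5] (not full yet)
step 2: append 0 -> window=[5, 0] (not full yet)
step 3: append 23 -> window=[5, 0, 23] (not full yet)
step 4: append 2 -> window=[5, 0, 23, 2] (not full yet)
step 5: append 20 -> window=[5, 0, 23, 2, 20] -> max=23
step 6: append 11 -> window=[0, 23, 2, 20, 11] -> max=23
step 7: append 26 -> window=[23, 2, 20, 11, 26] -> max=26
Window #3 max = 26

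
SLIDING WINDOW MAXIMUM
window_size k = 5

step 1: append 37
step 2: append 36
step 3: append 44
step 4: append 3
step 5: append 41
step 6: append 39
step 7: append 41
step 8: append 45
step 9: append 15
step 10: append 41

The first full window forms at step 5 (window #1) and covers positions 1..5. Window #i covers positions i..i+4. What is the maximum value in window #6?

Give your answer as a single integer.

step 1: append 37 -> window=[37] (not full yet)
step 2: append 36 -> window=[37, 36] (not full yet)
step 3: append 44 -> window=[37, 36, 44] (not full yet)
step 4: append 3 -> window=[37, 36, 44, 3] (not full yet)
step 5: append 41 -> window=[37, 36, 44, 3, 41] -> max=44
step 6: append 39 -> window=[36, 44, 3, 41, 39] -> max=44
step 7: append 41 -> window=[44, 3, 41, 39, 41] -> max=44
step 8: append 45 -> window=[3, 41, 39, 41, 45] -> max=45
step 9: append 15 -> window=[41, 39, 41, 45, 15] -> max=45
step 10: append 41 -> window=[39, 41, 45, 15, 41] -> max=45
Window #6 max = 45

Answer: 45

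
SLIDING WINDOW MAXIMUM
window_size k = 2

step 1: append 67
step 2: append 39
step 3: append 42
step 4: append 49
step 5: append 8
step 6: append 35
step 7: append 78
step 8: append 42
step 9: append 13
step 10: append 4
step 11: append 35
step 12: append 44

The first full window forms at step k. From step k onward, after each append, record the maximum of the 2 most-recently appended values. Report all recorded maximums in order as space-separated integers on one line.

step 1: append 67 -> window=[67] (not full yet)
step 2: append 39 -> window=[67, 39] -> max=67
step 3: append 42 -> window=[39, 42] -> max=42
step 4: append 49 -> window=[42, 49] -> max=49
step 5: append 8 -> window=[49, 8] -> max=49
step 6: append 35 -> window=[8, 35] -> max=35
step 7: append 78 -> window=[35, 78] -> max=78
step 8: append 42 -> window=[78, 42] -> max=78
step 9: append 13 -> window=[42, 13] -> max=42
step 10: append 4 -> window=[13, 4] -> max=13
step 11: append 35 -> window=[4, 35] -> max=35
step 12: append 44 -> window=[35, 44] -> max=44

Answer: 67 42 49 49 35 78 78 42 13 35 44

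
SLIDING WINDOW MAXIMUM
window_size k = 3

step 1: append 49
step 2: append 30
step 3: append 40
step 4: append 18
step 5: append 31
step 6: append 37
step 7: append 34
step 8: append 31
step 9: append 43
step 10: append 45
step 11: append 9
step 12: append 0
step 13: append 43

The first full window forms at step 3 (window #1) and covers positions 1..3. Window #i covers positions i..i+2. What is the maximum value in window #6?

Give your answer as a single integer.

step 1: append 49 -> window=[49] (not full yet)
step 2: append 30 -> window=[49, 30] (not full yet)
step 3: append 40 -> window=[49, 30, 40] -> max=49
step 4: append 18 -> window=[30, 40, 18] -> max=40
step 5: append 31 -> window=[40, 18, 31] -> max=40
step 6: append 37 -> window=[18, 31, 37] -> max=37
step 7: append 34 -> window=[31, 37, 34] -> max=37
step 8: append 31 -> window=[37, 34, 31] -> max=37
Window #6 max = 37

Answer: 37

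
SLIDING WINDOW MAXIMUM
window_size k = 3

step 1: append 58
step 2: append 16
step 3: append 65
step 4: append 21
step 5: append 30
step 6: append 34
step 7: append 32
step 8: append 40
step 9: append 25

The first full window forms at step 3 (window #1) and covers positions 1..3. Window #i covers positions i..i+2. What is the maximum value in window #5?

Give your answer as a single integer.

Answer: 34

Derivation:
step 1: append 58 -> window=[58] (not full yet)
step 2: append 16 -> window=[58, 16] (not full yet)
step 3: append 65 -> window=[58, 16, 65] -> max=65
step 4: append 21 -> window=[16, 65, 21] -> max=65
step 5: append 30 -> window=[65, 21, 30] -> max=65
step 6: append 34 -> window=[21, 30, 34] -> max=34
step 7: append 32 -> window=[30, 34, 32] -> max=34
Window #5 max = 34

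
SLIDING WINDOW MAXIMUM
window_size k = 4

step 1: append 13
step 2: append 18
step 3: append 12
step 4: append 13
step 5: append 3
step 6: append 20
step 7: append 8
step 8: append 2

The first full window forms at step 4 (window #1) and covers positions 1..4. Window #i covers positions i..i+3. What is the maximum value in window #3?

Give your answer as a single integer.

Answer: 20

Derivation:
step 1: append 13 -> window=[13] (not full yet)
step 2: append 18 -> window=[13, 18] (not full yet)
step 3: append 12 -> window=[13, 18, 12] (not full yet)
step 4: append 13 -> window=[13, 18, 12, 13] -> max=18
step 5: append 3 -> window=[18, 12, 13, 3] -> max=18
step 6: append 20 -> window=[12, 13, 3, 20] -> max=20
Window #3 max = 20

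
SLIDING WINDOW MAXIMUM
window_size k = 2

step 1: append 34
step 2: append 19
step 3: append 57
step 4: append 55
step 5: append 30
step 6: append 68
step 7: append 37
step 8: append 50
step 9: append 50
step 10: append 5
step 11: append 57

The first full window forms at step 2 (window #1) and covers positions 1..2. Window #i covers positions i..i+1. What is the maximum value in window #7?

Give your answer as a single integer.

step 1: append 34 -> window=[34] (not full yet)
step 2: append 19 -> window=[34, 19] -> max=34
step 3: append 57 -> window=[19, 57] -> max=57
step 4: append 55 -> window=[57, 55] -> max=57
step 5: append 30 -> window=[55, 30] -> max=55
step 6: append 68 -> window=[30, 68] -> max=68
step 7: append 37 -> window=[68, 37] -> max=68
step 8: append 50 -> window=[37, 50] -> max=50
Window #7 max = 50

Answer: 50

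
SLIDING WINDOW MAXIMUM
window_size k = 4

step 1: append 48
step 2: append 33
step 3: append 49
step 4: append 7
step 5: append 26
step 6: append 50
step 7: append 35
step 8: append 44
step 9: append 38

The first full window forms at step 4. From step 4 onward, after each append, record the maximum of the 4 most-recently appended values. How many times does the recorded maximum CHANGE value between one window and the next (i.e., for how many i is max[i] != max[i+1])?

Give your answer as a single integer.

Answer: 1

Derivation:
step 1: append 48 -> window=[48] (not full yet)
step 2: append 33 -> window=[48, 33] (not full yet)
step 3: append 49 -> window=[48, 33, 49] (not full yet)
step 4: append 7 -> window=[48, 33, 49, 7] -> max=49
step 5: append 26 -> window=[33, 49, 7, 26] -> max=49
step 6: append 50 -> window=[49, 7, 26, 50] -> max=50
step 7: append 35 -> window=[7, 26, 50, 35] -> max=50
step 8: append 44 -> window=[26, 50, 35, 44] -> max=50
step 9: append 38 -> window=[50, 35, 44, 38] -> max=50
Recorded maximums: 49 49 50 50 50 50
Changes between consecutive maximums: 1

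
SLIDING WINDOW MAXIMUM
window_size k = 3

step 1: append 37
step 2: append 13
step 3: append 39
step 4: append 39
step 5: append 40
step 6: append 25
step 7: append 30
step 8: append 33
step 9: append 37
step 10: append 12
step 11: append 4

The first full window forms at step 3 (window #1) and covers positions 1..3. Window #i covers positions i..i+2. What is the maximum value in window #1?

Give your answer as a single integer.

Answer: 39

Derivation:
step 1: append 37 -> window=[37] (not full yet)
step 2: append 13 -> window=[37, 13] (not full yet)
step 3: append 39 -> window=[37, 13, 39] -> max=39
Window #1 max = 39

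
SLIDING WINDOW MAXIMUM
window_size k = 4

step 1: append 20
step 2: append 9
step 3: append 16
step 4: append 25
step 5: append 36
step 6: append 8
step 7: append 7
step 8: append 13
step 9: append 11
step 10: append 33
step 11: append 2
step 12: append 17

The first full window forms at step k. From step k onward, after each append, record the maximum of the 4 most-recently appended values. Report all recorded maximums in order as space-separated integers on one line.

step 1: append 20 -> window=[20] (not full yet)
step 2: append 9 -> window=[20, 9] (not full yet)
step 3: append 16 -> window=[20, 9, 16] (not full yet)
step 4: append 25 -> window=[20, 9, 16, 25] -> max=25
step 5: append 36 -> window=[9, 16, 25, 36] -> max=36
step 6: append 8 -> window=[16, 25, 36, 8] -> max=36
step 7: append 7 -> window=[25, 36, 8, 7] -> max=36
step 8: append 13 -> window=[36, 8, 7, 13] -> max=36
step 9: append 11 -> window=[8, 7, 13, 11] -> max=13
step 10: append 33 -> window=[7, 13, 11, 33] -> max=33
step 11: append 2 -> window=[13, 11, 33, 2] -> max=33
step 12: append 17 -> window=[11, 33, 2, 17] -> max=33

Answer: 25 36 36 36 36 13 33 33 33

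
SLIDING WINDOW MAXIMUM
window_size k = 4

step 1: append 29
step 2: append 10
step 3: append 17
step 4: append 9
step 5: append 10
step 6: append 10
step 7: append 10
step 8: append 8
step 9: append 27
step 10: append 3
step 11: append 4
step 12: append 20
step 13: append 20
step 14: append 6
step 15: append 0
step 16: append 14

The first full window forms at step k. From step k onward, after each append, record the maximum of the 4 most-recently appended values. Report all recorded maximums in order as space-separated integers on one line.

Answer: 29 17 17 10 10 27 27 27 27 20 20 20 20

Derivation:
step 1: append 29 -> window=[29] (not full yet)
step 2: append 10 -> window=[29, 10] (not full yet)
step 3: append 17 -> window=[29, 10, 17] (not full yet)
step 4: append 9 -> window=[29, 10, 17, 9] -> max=29
step 5: append 10 -> window=[10, 17, 9, 10] -> max=17
step 6: append 10 -> window=[17, 9, 10, 10] -> max=17
step 7: append 10 -> window=[9, 10, 10, 10] -> max=10
step 8: append 8 -> window=[10, 10, 10, 8] -> max=10
step 9: append 27 -> window=[10, 10, 8, 27] -> max=27
step 10: append 3 -> window=[10, 8, 27, 3] -> max=27
step 11: append 4 -> window=[8, 27, 3, 4] -> max=27
step 12: append 20 -> window=[27, 3, 4, 20] -> max=27
step 13: append 20 -> window=[3, 4, 20, 20] -> max=20
step 14: append 6 -> window=[4, 20, 20, 6] -> max=20
step 15: append 0 -> window=[20, 20, 6, 0] -> max=20
step 16: append 14 -> window=[20, 6, 0, 14] -> max=20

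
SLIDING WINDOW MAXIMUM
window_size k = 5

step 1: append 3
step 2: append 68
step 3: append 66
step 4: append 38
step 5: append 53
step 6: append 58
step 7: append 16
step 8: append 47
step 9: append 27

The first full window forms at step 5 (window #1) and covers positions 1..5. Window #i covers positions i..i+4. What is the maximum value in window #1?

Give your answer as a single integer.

Answer: 68

Derivation:
step 1: append 3 -> window=[3] (not full yet)
step 2: append 68 -> window=[3, 68] (not full yet)
step 3: append 66 -> window=[3, 68, 66] (not full yet)
step 4: append 38 -> window=[3, 68, 66, 38] (not full yet)
step 5: append 53 -> window=[3, 68, 66, 38, 53] -> max=68
Window #1 max = 68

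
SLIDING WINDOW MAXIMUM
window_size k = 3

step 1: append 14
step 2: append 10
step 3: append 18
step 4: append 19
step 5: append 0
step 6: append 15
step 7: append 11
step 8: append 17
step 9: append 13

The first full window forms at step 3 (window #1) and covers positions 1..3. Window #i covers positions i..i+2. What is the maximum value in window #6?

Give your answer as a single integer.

Answer: 17

Derivation:
step 1: append 14 -> window=[14] (not full yet)
step 2: append 10 -> window=[14, 10] (not full yet)
step 3: append 18 -> window=[14, 10, 18] -> max=18
step 4: append 19 -> window=[10, 18, 19] -> max=19
step 5: append 0 -> window=[18, 19, 0] -> max=19
step 6: append 15 -> window=[19, 0, 15] -> max=19
step 7: append 11 -> window=[0, 15, 11] -> max=15
step 8: append 17 -> window=[15, 11, 17] -> max=17
Window #6 max = 17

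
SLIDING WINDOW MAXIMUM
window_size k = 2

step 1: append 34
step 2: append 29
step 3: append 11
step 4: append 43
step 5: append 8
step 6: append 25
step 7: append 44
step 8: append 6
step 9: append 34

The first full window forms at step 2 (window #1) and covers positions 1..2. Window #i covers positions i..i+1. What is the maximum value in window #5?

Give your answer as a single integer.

Answer: 25

Derivation:
step 1: append 34 -> window=[34] (not full yet)
step 2: append 29 -> window=[34, 29] -> max=34
step 3: append 11 -> window=[29, 11] -> max=29
step 4: append 43 -> window=[11, 43] -> max=43
step 5: append 8 -> window=[43, 8] -> max=43
step 6: append 25 -> window=[8, 25] -> max=25
Window #5 max = 25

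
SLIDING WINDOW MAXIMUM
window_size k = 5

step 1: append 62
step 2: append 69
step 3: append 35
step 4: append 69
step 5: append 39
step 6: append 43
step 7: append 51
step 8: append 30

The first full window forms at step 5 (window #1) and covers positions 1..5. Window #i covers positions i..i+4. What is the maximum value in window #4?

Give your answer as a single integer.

step 1: append 62 -> window=[62] (not full yet)
step 2: append 69 -> window=[62, 69] (not full yet)
step 3: append 35 -> window=[62, 69, 35] (not full yet)
step 4: append 69 -> window=[62, 69, 35, 69] (not full yet)
step 5: append 39 -> window=[62, 69, 35, 69, 39] -> max=69
step 6: append 43 -> window=[69, 35, 69, 39, 43] -> max=69
step 7: append 51 -> window=[35, 69, 39, 43, 51] -> max=69
step 8: append 30 -> window=[69, 39, 43, 51, 30] -> max=69
Window #4 max = 69

Answer: 69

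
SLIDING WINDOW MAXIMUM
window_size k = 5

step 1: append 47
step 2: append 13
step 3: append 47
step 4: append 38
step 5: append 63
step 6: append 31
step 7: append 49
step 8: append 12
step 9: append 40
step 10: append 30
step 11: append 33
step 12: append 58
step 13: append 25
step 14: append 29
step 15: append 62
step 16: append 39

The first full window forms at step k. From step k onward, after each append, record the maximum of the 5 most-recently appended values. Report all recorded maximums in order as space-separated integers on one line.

step 1: append 47 -> window=[47] (not full yet)
step 2: append 13 -> window=[47, 13] (not full yet)
step 3: append 47 -> window=[47, 13, 47] (not full yet)
step 4: append 38 -> window=[47, 13, 47, 38] (not full yet)
step 5: append 63 -> window=[47, 13, 47, 38, 63] -> max=63
step 6: append 31 -> window=[13, 47, 38, 63, 31] -> max=63
step 7: append 49 -> window=[47, 38, 63, 31, 49] -> max=63
step 8: append 12 -> window=[38, 63, 31, 49, 12] -> max=63
step 9: append 40 -> window=[63, 31, 49, 12, 40] -> max=63
step 10: append 30 -> window=[31, 49, 12, 40, 30] -> max=49
step 11: append 33 -> window=[49, 12, 40, 30, 33] -> max=49
step 12: append 58 -> window=[12, 40, 30, 33, 58] -> max=58
step 13: append 25 -> window=[40, 30, 33, 58, 25] -> max=58
step 14: append 29 -> window=[30, 33, 58, 25, 29] -> max=58
step 15: append 62 -> window=[33, 58, 25, 29, 62] -> max=62
step 16: append 39 -> window=[58, 25, 29, 62, 39] -> max=62

Answer: 63 63 63 63 63 49 49 58 58 58 62 62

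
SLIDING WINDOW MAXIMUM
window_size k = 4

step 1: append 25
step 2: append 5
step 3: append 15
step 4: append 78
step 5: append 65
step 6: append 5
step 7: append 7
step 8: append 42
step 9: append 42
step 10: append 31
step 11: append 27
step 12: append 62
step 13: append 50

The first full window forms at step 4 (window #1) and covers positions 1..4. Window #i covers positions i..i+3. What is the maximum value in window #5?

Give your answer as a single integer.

step 1: append 25 -> window=[25] (not full yet)
step 2: append 5 -> window=[25, 5] (not full yet)
step 3: append 15 -> window=[25, 5, 15] (not full yet)
step 4: append 78 -> window=[25, 5, 15, 78] -> max=78
step 5: append 65 -> window=[5, 15, 78, 65] -> max=78
step 6: append 5 -> window=[15, 78, 65, 5] -> max=78
step 7: append 7 -> window=[78, 65, 5, 7] -> max=78
step 8: append 42 -> window=[65, 5, 7, 42] -> max=65
Window #5 max = 65

Answer: 65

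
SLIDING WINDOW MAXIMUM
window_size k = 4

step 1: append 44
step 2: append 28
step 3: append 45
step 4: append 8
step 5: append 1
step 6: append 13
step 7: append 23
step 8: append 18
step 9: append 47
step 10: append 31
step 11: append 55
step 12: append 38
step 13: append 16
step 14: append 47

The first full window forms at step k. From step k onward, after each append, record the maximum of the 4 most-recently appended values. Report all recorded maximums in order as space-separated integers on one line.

step 1: append 44 -> window=[44] (not full yet)
step 2: append 28 -> window=[44, 28] (not full yet)
step 3: append 45 -> window=[44, 28, 45] (not full yet)
step 4: append 8 -> window=[44, 28, 45, 8] -> max=45
step 5: append 1 -> window=[28, 45, 8, 1] -> max=45
step 6: append 13 -> window=[45, 8, 1, 13] -> max=45
step 7: append 23 -> window=[8, 1, 13, 23] -> max=23
step 8: append 18 -> window=[1, 13, 23, 18] -> max=23
step 9: append 47 -> window=[13, 23, 18, 47] -> max=47
step 10: append 31 -> window=[23, 18, 47, 31] -> max=47
step 11: append 55 -> window=[18, 47, 31, 55] -> max=55
step 12: append 38 -> window=[47, 31, 55, 38] -> max=55
step 13: append 16 -> window=[31, 55, 38, 16] -> max=55
step 14: append 47 -> window=[55, 38, 16, 47] -> max=55

Answer: 45 45 45 23 23 47 47 55 55 55 55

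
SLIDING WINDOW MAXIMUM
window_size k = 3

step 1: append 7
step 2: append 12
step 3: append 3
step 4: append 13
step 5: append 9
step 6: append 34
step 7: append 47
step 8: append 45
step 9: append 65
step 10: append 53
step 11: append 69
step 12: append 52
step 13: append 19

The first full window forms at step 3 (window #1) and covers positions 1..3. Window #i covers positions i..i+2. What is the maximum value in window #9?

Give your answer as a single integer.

Answer: 69

Derivation:
step 1: append 7 -> window=[7] (not full yet)
step 2: append 12 -> window=[7, 12] (not full yet)
step 3: append 3 -> window=[7, 12, 3] -> max=12
step 4: append 13 -> window=[12, 3, 13] -> max=13
step 5: append 9 -> window=[3, 13, 9] -> max=13
step 6: append 34 -> window=[13, 9, 34] -> max=34
step 7: append 47 -> window=[9, 34, 47] -> max=47
step 8: append 45 -> window=[34, 47, 45] -> max=47
step 9: append 65 -> window=[47, 45, 65] -> max=65
step 10: append 53 -> window=[45, 65, 53] -> max=65
step 11: append 69 -> window=[65, 53, 69] -> max=69
Window #9 max = 69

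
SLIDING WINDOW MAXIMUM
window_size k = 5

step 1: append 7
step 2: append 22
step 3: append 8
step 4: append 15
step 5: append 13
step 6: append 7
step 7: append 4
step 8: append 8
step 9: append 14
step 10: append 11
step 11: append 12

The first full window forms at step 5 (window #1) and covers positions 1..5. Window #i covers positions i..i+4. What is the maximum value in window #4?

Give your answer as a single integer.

step 1: append 7 -> window=[7] (not full yet)
step 2: append 22 -> window=[7, 22] (not full yet)
step 3: append 8 -> window=[7, 22, 8] (not full yet)
step 4: append 15 -> window=[7, 22, 8, 15] (not full yet)
step 5: append 13 -> window=[7, 22, 8, 15, 13] -> max=22
step 6: append 7 -> window=[22, 8, 15, 13, 7] -> max=22
step 7: append 4 -> window=[8, 15, 13, 7, 4] -> max=15
step 8: append 8 -> window=[15, 13, 7, 4, 8] -> max=15
Window #4 max = 15

Answer: 15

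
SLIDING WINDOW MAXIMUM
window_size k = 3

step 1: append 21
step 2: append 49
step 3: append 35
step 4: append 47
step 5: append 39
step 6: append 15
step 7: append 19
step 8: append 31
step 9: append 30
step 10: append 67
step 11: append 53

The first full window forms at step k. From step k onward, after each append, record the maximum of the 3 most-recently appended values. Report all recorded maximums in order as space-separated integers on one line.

Answer: 49 49 47 47 39 31 31 67 67

Derivation:
step 1: append 21 -> window=[21] (not full yet)
step 2: append 49 -> window=[21, 49] (not full yet)
step 3: append 35 -> window=[21, 49, 35] -> max=49
step 4: append 47 -> window=[49, 35, 47] -> max=49
step 5: append 39 -> window=[35, 47, 39] -> max=47
step 6: append 15 -> window=[47, 39, 15] -> max=47
step 7: append 19 -> window=[39, 15, 19] -> max=39
step 8: append 31 -> window=[15, 19, 31] -> max=31
step 9: append 30 -> window=[19, 31, 30] -> max=31
step 10: append 67 -> window=[31, 30, 67] -> max=67
step 11: append 53 -> window=[30, 67, 53] -> max=67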